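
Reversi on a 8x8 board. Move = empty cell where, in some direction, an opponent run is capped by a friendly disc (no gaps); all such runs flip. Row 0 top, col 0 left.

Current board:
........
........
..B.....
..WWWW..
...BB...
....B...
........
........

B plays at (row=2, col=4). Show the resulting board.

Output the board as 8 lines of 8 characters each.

Place B at (2,4); scan 8 dirs for brackets.
Dir NW: first cell '.' (not opp) -> no flip
Dir N: first cell '.' (not opp) -> no flip
Dir NE: first cell '.' (not opp) -> no flip
Dir W: first cell '.' (not opp) -> no flip
Dir E: first cell '.' (not opp) -> no flip
Dir SW: opp run (3,3), next='.' -> no flip
Dir S: opp run (3,4) capped by B -> flip
Dir SE: opp run (3,5), next='.' -> no flip
All flips: (3,4)

Answer: ........
........
..B.B...
..WWBW..
...BB...
....B...
........
........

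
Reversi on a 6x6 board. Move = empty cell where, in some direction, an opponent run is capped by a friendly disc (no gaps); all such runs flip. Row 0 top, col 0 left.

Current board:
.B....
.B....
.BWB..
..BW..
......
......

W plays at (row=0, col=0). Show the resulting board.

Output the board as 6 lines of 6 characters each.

Answer: WB....
.W....
.BWB..
..BW..
......
......

Derivation:
Place W at (0,0); scan 8 dirs for brackets.
Dir NW: edge -> no flip
Dir N: edge -> no flip
Dir NE: edge -> no flip
Dir W: edge -> no flip
Dir E: opp run (0,1), next='.' -> no flip
Dir SW: edge -> no flip
Dir S: first cell '.' (not opp) -> no flip
Dir SE: opp run (1,1) capped by W -> flip
All flips: (1,1)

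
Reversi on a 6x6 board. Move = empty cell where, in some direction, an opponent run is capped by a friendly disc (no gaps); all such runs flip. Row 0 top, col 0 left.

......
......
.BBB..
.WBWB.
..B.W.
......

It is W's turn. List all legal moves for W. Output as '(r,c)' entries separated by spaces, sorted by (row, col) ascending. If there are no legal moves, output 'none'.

Answer: (1,1) (1,3) (2,4) (3,5) (5,1) (5,3)

Derivation:
(1,0): no bracket -> illegal
(1,1): flips 2 -> legal
(1,2): no bracket -> illegal
(1,3): flips 2 -> legal
(1,4): no bracket -> illegal
(2,0): no bracket -> illegal
(2,4): flips 1 -> legal
(2,5): no bracket -> illegal
(3,0): no bracket -> illegal
(3,5): flips 1 -> legal
(4,1): no bracket -> illegal
(4,3): no bracket -> illegal
(4,5): no bracket -> illegal
(5,1): flips 1 -> legal
(5,2): no bracket -> illegal
(5,3): flips 1 -> legal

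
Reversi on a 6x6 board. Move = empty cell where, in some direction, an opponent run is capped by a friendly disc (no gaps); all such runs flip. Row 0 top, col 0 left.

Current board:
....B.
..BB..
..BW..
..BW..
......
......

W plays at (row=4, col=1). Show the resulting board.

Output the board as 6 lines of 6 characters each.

Place W at (4,1); scan 8 dirs for brackets.
Dir NW: first cell '.' (not opp) -> no flip
Dir N: first cell '.' (not opp) -> no flip
Dir NE: opp run (3,2) capped by W -> flip
Dir W: first cell '.' (not opp) -> no flip
Dir E: first cell '.' (not opp) -> no flip
Dir SW: first cell '.' (not opp) -> no flip
Dir S: first cell '.' (not opp) -> no flip
Dir SE: first cell '.' (not opp) -> no flip
All flips: (3,2)

Answer: ....B.
..BB..
..BW..
..WW..
.W....
......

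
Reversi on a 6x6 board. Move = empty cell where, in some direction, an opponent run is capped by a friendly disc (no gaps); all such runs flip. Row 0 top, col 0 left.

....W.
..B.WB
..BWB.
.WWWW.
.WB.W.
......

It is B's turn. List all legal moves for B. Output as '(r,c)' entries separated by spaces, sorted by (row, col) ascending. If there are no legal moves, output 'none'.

Answer: (1,3) (2,0) (4,0) (4,5) (5,4) (5,5)

Derivation:
(0,3): no bracket -> illegal
(0,5): no bracket -> illegal
(1,3): flips 1 -> legal
(2,0): flips 1 -> legal
(2,1): no bracket -> illegal
(2,5): no bracket -> illegal
(3,0): no bracket -> illegal
(3,5): no bracket -> illegal
(4,0): flips 2 -> legal
(4,3): no bracket -> illegal
(4,5): flips 2 -> legal
(5,0): no bracket -> illegal
(5,1): no bracket -> illegal
(5,2): no bracket -> illegal
(5,3): no bracket -> illegal
(5,4): flips 2 -> legal
(5,5): flips 2 -> legal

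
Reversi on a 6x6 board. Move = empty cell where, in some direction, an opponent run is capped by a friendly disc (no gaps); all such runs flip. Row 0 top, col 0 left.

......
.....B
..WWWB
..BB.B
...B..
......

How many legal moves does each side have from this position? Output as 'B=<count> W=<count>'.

-- B to move --
(1,1): flips 1 -> legal
(1,2): flips 1 -> legal
(1,3): flips 2 -> legal
(1,4): flips 1 -> legal
(2,1): flips 3 -> legal
(3,1): no bracket -> illegal
(3,4): no bracket -> illegal
B mobility = 5
-- W to move --
(0,4): no bracket -> illegal
(0,5): no bracket -> illegal
(1,4): no bracket -> illegal
(2,1): no bracket -> illegal
(3,1): no bracket -> illegal
(3,4): no bracket -> illegal
(4,1): flips 1 -> legal
(4,2): flips 2 -> legal
(4,4): flips 1 -> legal
(4,5): no bracket -> illegal
(5,2): no bracket -> illegal
(5,3): flips 2 -> legal
(5,4): no bracket -> illegal
W mobility = 4

Answer: B=5 W=4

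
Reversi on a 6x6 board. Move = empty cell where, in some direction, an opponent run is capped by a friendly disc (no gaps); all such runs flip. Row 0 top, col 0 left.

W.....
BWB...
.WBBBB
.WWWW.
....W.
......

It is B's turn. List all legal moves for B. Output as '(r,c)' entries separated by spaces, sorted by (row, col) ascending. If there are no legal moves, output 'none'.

(0,1): no bracket -> illegal
(0,2): no bracket -> illegal
(2,0): flips 1 -> legal
(3,0): flips 1 -> legal
(3,5): no bracket -> illegal
(4,0): flips 1 -> legal
(4,1): flips 1 -> legal
(4,2): flips 2 -> legal
(4,3): flips 4 -> legal
(4,5): flips 1 -> legal
(5,3): no bracket -> illegal
(5,4): flips 2 -> legal
(5,5): flips 2 -> legal

Answer: (2,0) (3,0) (4,0) (4,1) (4,2) (4,3) (4,5) (5,4) (5,5)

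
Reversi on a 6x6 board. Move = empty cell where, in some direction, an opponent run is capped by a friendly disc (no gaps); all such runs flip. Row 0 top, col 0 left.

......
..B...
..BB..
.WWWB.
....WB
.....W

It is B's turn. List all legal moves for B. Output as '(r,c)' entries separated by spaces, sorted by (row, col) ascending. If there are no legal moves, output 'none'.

Answer: (3,0) (4,0) (4,1) (4,2) (4,3) (5,4)

Derivation:
(2,0): no bracket -> illegal
(2,1): no bracket -> illegal
(2,4): no bracket -> illegal
(3,0): flips 3 -> legal
(3,5): no bracket -> illegal
(4,0): flips 1 -> legal
(4,1): flips 1 -> legal
(4,2): flips 1 -> legal
(4,3): flips 2 -> legal
(5,3): no bracket -> illegal
(5,4): flips 1 -> legal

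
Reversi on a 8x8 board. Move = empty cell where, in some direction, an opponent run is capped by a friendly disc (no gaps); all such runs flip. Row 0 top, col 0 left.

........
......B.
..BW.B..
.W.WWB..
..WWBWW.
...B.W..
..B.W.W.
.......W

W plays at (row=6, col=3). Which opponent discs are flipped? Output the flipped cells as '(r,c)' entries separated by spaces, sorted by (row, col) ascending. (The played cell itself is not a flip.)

Dir NW: first cell '.' (not opp) -> no flip
Dir N: opp run (5,3) capped by W -> flip
Dir NE: first cell '.' (not opp) -> no flip
Dir W: opp run (6,2), next='.' -> no flip
Dir E: first cell 'W' (not opp) -> no flip
Dir SW: first cell '.' (not opp) -> no flip
Dir S: first cell '.' (not opp) -> no flip
Dir SE: first cell '.' (not opp) -> no flip

Answer: (5,3)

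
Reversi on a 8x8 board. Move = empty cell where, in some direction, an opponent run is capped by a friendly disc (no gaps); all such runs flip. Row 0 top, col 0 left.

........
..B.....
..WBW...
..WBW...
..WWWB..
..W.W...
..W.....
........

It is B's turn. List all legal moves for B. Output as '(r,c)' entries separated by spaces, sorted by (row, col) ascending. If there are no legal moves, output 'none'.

(1,1): flips 1 -> legal
(1,3): no bracket -> illegal
(1,4): no bracket -> illegal
(1,5): flips 1 -> legal
(2,1): flips 1 -> legal
(2,5): flips 1 -> legal
(3,1): flips 1 -> legal
(3,5): flips 1 -> legal
(4,1): flips 4 -> legal
(5,1): flips 1 -> legal
(5,3): flips 1 -> legal
(5,5): flips 1 -> legal
(6,1): no bracket -> illegal
(6,3): flips 1 -> legal
(6,4): no bracket -> illegal
(6,5): no bracket -> illegal
(7,1): no bracket -> illegal
(7,2): flips 5 -> legal
(7,3): no bracket -> illegal

Answer: (1,1) (1,5) (2,1) (2,5) (3,1) (3,5) (4,1) (5,1) (5,3) (5,5) (6,3) (7,2)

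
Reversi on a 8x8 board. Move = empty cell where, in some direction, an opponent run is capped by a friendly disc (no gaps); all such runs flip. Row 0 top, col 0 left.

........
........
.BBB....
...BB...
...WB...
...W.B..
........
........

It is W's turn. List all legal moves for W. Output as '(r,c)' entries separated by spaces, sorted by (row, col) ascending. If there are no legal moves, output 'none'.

(1,0): no bracket -> illegal
(1,1): no bracket -> illegal
(1,2): no bracket -> illegal
(1,3): flips 2 -> legal
(1,4): no bracket -> illegal
(2,0): no bracket -> illegal
(2,4): no bracket -> illegal
(2,5): flips 1 -> legal
(3,0): no bracket -> illegal
(3,1): no bracket -> illegal
(3,2): no bracket -> illegal
(3,5): flips 1 -> legal
(4,2): no bracket -> illegal
(4,5): flips 1 -> legal
(4,6): no bracket -> illegal
(5,4): no bracket -> illegal
(5,6): no bracket -> illegal
(6,4): no bracket -> illegal
(6,5): no bracket -> illegal
(6,6): no bracket -> illegal

Answer: (1,3) (2,5) (3,5) (4,5)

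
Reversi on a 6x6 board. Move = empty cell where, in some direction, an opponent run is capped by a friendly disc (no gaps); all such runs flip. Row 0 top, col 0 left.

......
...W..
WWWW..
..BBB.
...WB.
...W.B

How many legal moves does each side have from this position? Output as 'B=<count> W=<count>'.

-- B to move --
(0,2): no bracket -> illegal
(0,3): flips 2 -> legal
(0,4): no bracket -> illegal
(1,0): flips 1 -> legal
(1,1): flips 1 -> legal
(1,2): flips 2 -> legal
(1,4): flips 1 -> legal
(2,4): no bracket -> illegal
(3,0): no bracket -> illegal
(3,1): no bracket -> illegal
(4,2): flips 1 -> legal
(5,2): flips 1 -> legal
(5,4): flips 1 -> legal
B mobility = 8
-- W to move --
(2,4): no bracket -> illegal
(2,5): flips 1 -> legal
(3,1): no bracket -> illegal
(3,5): flips 1 -> legal
(4,1): flips 1 -> legal
(4,2): flips 1 -> legal
(4,5): flips 2 -> legal
(5,4): no bracket -> illegal
W mobility = 5

Answer: B=8 W=5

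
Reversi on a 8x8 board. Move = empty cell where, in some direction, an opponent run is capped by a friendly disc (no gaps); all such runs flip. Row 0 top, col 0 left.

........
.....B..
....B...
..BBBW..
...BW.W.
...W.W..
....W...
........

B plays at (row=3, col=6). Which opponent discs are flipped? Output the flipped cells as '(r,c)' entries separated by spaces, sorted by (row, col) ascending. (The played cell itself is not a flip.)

Answer: (3,5)

Derivation:
Dir NW: first cell '.' (not opp) -> no flip
Dir N: first cell '.' (not opp) -> no flip
Dir NE: first cell '.' (not opp) -> no flip
Dir W: opp run (3,5) capped by B -> flip
Dir E: first cell '.' (not opp) -> no flip
Dir SW: first cell '.' (not opp) -> no flip
Dir S: opp run (4,6), next='.' -> no flip
Dir SE: first cell '.' (not opp) -> no flip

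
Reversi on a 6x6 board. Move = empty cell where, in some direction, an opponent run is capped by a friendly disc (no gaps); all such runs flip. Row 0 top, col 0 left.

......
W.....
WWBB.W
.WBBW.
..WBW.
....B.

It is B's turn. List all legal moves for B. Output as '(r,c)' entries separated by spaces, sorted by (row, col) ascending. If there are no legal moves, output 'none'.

(0,0): no bracket -> illegal
(0,1): no bracket -> illegal
(1,1): no bracket -> illegal
(1,2): no bracket -> illegal
(1,4): no bracket -> illegal
(1,5): no bracket -> illegal
(2,4): flips 2 -> legal
(3,0): flips 1 -> legal
(3,5): flips 1 -> legal
(4,0): flips 1 -> legal
(4,1): flips 1 -> legal
(4,5): flips 2 -> legal
(5,1): flips 1 -> legal
(5,2): flips 1 -> legal
(5,3): no bracket -> illegal
(5,5): flips 1 -> legal

Answer: (2,4) (3,0) (3,5) (4,0) (4,1) (4,5) (5,1) (5,2) (5,5)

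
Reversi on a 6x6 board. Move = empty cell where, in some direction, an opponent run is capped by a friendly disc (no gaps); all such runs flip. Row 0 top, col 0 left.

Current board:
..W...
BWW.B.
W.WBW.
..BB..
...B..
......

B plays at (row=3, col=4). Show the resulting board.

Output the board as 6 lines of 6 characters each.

Place B at (3,4); scan 8 dirs for brackets.
Dir NW: first cell 'B' (not opp) -> no flip
Dir N: opp run (2,4) capped by B -> flip
Dir NE: first cell '.' (not opp) -> no flip
Dir W: first cell 'B' (not opp) -> no flip
Dir E: first cell '.' (not opp) -> no flip
Dir SW: first cell 'B' (not opp) -> no flip
Dir S: first cell '.' (not opp) -> no flip
Dir SE: first cell '.' (not opp) -> no flip
All flips: (2,4)

Answer: ..W...
BWW.B.
W.WBB.
..BBB.
...B..
......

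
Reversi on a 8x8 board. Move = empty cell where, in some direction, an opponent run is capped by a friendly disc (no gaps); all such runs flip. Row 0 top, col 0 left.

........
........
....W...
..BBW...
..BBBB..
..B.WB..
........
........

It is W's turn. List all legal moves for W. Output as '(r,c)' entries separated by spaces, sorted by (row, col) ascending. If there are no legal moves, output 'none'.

(2,1): flips 2 -> legal
(2,2): no bracket -> illegal
(2,3): no bracket -> illegal
(3,1): flips 2 -> legal
(3,5): no bracket -> illegal
(3,6): flips 1 -> legal
(4,1): no bracket -> illegal
(4,6): no bracket -> illegal
(5,1): flips 2 -> legal
(5,3): no bracket -> illegal
(5,6): flips 2 -> legal
(6,1): flips 2 -> legal
(6,2): no bracket -> illegal
(6,3): no bracket -> illegal
(6,4): no bracket -> illegal
(6,5): no bracket -> illegal
(6,6): no bracket -> illegal

Answer: (2,1) (3,1) (3,6) (5,1) (5,6) (6,1)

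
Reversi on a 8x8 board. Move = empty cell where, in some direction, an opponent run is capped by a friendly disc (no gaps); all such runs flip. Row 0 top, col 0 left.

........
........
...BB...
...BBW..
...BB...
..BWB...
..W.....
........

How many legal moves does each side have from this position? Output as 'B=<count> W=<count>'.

-- B to move --
(2,5): no bracket -> illegal
(2,6): flips 1 -> legal
(3,6): flips 1 -> legal
(4,2): no bracket -> illegal
(4,5): no bracket -> illegal
(4,6): flips 1 -> legal
(5,1): no bracket -> illegal
(6,1): no bracket -> illegal
(6,3): flips 1 -> legal
(6,4): no bracket -> illegal
(7,1): flips 2 -> legal
(7,2): flips 1 -> legal
(7,3): no bracket -> illegal
B mobility = 6
-- W to move --
(1,2): no bracket -> illegal
(1,3): flips 4 -> legal
(1,4): no bracket -> illegal
(1,5): no bracket -> illegal
(2,2): no bracket -> illegal
(2,5): no bracket -> illegal
(3,2): flips 2 -> legal
(4,1): no bracket -> illegal
(4,2): flips 1 -> legal
(4,5): no bracket -> illegal
(5,1): flips 1 -> legal
(5,5): flips 1 -> legal
(6,1): no bracket -> illegal
(6,3): no bracket -> illegal
(6,4): no bracket -> illegal
(6,5): no bracket -> illegal
W mobility = 5

Answer: B=6 W=5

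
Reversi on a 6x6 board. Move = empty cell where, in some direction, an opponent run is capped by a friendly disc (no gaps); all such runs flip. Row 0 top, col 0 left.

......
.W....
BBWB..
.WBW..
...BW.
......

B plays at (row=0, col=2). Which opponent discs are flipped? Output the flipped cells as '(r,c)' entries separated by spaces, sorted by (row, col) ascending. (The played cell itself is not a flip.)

Dir NW: edge -> no flip
Dir N: edge -> no flip
Dir NE: edge -> no flip
Dir W: first cell '.' (not opp) -> no flip
Dir E: first cell '.' (not opp) -> no flip
Dir SW: opp run (1,1) capped by B -> flip
Dir S: first cell '.' (not opp) -> no flip
Dir SE: first cell '.' (not opp) -> no flip

Answer: (1,1)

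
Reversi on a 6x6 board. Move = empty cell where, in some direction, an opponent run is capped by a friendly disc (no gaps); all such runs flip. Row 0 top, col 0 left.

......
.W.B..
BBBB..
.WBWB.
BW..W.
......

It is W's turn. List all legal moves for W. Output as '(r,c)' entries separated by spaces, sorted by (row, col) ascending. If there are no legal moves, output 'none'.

(0,2): no bracket -> illegal
(0,3): flips 2 -> legal
(0,4): flips 2 -> legal
(1,0): no bracket -> illegal
(1,2): no bracket -> illegal
(1,4): flips 2 -> legal
(2,4): flips 1 -> legal
(2,5): no bracket -> illegal
(3,0): no bracket -> illegal
(3,5): flips 1 -> legal
(4,2): no bracket -> illegal
(4,3): no bracket -> illegal
(4,5): no bracket -> illegal
(5,0): no bracket -> illegal
(5,1): no bracket -> illegal

Answer: (0,3) (0,4) (1,4) (2,4) (3,5)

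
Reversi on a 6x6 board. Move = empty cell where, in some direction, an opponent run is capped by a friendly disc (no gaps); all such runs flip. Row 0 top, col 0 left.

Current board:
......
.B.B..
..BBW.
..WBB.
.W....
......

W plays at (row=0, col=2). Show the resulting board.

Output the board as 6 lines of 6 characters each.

Answer: ..W...
.B.W..
..BBW.
..WBB.
.W....
......

Derivation:
Place W at (0,2); scan 8 dirs for brackets.
Dir NW: edge -> no flip
Dir N: edge -> no flip
Dir NE: edge -> no flip
Dir W: first cell '.' (not opp) -> no flip
Dir E: first cell '.' (not opp) -> no flip
Dir SW: opp run (1,1), next='.' -> no flip
Dir S: first cell '.' (not opp) -> no flip
Dir SE: opp run (1,3) capped by W -> flip
All flips: (1,3)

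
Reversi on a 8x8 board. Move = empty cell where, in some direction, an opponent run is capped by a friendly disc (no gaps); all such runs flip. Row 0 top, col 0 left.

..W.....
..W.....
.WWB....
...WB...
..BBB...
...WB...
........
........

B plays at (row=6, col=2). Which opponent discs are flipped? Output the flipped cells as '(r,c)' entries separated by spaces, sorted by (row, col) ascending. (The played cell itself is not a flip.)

Answer: (5,3)

Derivation:
Dir NW: first cell '.' (not opp) -> no flip
Dir N: first cell '.' (not opp) -> no flip
Dir NE: opp run (5,3) capped by B -> flip
Dir W: first cell '.' (not opp) -> no flip
Dir E: first cell '.' (not opp) -> no flip
Dir SW: first cell '.' (not opp) -> no flip
Dir S: first cell '.' (not opp) -> no flip
Dir SE: first cell '.' (not opp) -> no flip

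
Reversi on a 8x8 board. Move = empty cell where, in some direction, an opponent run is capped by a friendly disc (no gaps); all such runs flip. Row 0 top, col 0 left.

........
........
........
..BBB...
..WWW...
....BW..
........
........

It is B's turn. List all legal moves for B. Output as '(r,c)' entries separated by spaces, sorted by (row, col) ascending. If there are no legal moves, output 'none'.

Answer: (5,1) (5,2) (5,3) (5,6) (6,6)

Derivation:
(3,1): no bracket -> illegal
(3,5): no bracket -> illegal
(4,1): no bracket -> illegal
(4,5): no bracket -> illegal
(4,6): no bracket -> illegal
(5,1): flips 1 -> legal
(5,2): flips 2 -> legal
(5,3): flips 1 -> legal
(5,6): flips 1 -> legal
(6,4): no bracket -> illegal
(6,5): no bracket -> illegal
(6,6): flips 2 -> legal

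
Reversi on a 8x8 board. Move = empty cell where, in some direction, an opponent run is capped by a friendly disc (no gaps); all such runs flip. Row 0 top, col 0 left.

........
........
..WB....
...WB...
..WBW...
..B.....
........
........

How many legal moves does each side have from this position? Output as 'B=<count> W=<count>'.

Answer: B=5 W=5

Derivation:
-- B to move --
(1,1): no bracket -> illegal
(1,2): no bracket -> illegal
(1,3): no bracket -> illegal
(2,1): flips 1 -> legal
(2,4): no bracket -> illegal
(3,1): no bracket -> illegal
(3,2): flips 2 -> legal
(3,5): no bracket -> illegal
(4,1): flips 1 -> legal
(4,5): flips 1 -> legal
(5,1): no bracket -> illegal
(5,3): no bracket -> illegal
(5,4): flips 1 -> legal
(5,5): no bracket -> illegal
B mobility = 5
-- W to move --
(1,2): no bracket -> illegal
(1,3): flips 1 -> legal
(1,4): no bracket -> illegal
(2,4): flips 2 -> legal
(2,5): no bracket -> illegal
(3,2): no bracket -> illegal
(3,5): flips 1 -> legal
(4,1): no bracket -> illegal
(4,5): no bracket -> illegal
(5,1): no bracket -> illegal
(5,3): flips 1 -> legal
(5,4): no bracket -> illegal
(6,1): no bracket -> illegal
(6,2): flips 1 -> legal
(6,3): no bracket -> illegal
W mobility = 5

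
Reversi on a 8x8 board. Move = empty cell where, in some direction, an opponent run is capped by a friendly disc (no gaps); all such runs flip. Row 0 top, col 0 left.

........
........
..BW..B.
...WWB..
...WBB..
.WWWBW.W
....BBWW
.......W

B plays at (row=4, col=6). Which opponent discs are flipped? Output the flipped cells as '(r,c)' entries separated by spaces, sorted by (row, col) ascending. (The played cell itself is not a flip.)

Dir NW: first cell 'B' (not opp) -> no flip
Dir N: first cell '.' (not opp) -> no flip
Dir NE: first cell '.' (not opp) -> no flip
Dir W: first cell 'B' (not opp) -> no flip
Dir E: first cell '.' (not opp) -> no flip
Dir SW: opp run (5,5) capped by B -> flip
Dir S: first cell '.' (not opp) -> no flip
Dir SE: opp run (5,7), next=edge -> no flip

Answer: (5,5)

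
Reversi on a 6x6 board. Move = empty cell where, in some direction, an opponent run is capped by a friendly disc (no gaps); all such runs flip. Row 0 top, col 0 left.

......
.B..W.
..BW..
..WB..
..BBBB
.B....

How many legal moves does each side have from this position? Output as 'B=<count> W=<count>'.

Answer: B=4 W=6

Derivation:
-- B to move --
(0,3): no bracket -> illegal
(0,4): no bracket -> illegal
(0,5): no bracket -> illegal
(1,2): no bracket -> illegal
(1,3): flips 1 -> legal
(1,5): no bracket -> illegal
(2,1): flips 1 -> legal
(2,4): flips 1 -> legal
(2,5): no bracket -> illegal
(3,1): flips 1 -> legal
(3,4): no bracket -> illegal
(4,1): no bracket -> illegal
B mobility = 4
-- W to move --
(0,0): no bracket -> illegal
(0,1): no bracket -> illegal
(0,2): no bracket -> illegal
(1,0): no bracket -> illegal
(1,2): flips 1 -> legal
(1,3): no bracket -> illegal
(2,0): no bracket -> illegal
(2,1): flips 1 -> legal
(2,4): no bracket -> illegal
(3,1): no bracket -> illegal
(3,4): flips 1 -> legal
(3,5): no bracket -> illegal
(4,0): no bracket -> illegal
(4,1): no bracket -> illegal
(5,0): no bracket -> illegal
(5,2): flips 1 -> legal
(5,3): flips 2 -> legal
(5,4): flips 1 -> legal
(5,5): no bracket -> illegal
W mobility = 6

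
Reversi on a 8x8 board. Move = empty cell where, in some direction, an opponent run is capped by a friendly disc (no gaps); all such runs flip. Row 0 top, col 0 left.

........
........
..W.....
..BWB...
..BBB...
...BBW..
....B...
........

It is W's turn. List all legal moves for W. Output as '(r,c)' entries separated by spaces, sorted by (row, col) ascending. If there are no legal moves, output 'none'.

Answer: (3,1) (3,5) (5,1) (5,2) (6,3) (7,3)

Derivation:
(2,1): no bracket -> illegal
(2,3): no bracket -> illegal
(2,4): no bracket -> illegal
(2,5): no bracket -> illegal
(3,1): flips 1 -> legal
(3,5): flips 1 -> legal
(4,1): no bracket -> illegal
(4,5): no bracket -> illegal
(5,1): flips 1 -> legal
(5,2): flips 4 -> legal
(6,2): no bracket -> illegal
(6,3): flips 2 -> legal
(6,5): no bracket -> illegal
(7,3): flips 1 -> legal
(7,4): no bracket -> illegal
(7,5): no bracket -> illegal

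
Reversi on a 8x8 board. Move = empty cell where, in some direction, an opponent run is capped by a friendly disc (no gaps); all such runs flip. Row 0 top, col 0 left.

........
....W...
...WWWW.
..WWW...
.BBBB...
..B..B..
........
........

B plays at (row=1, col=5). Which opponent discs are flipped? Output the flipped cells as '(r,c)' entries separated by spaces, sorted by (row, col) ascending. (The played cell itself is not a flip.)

Answer: (2,4) (3,3)

Derivation:
Dir NW: first cell '.' (not opp) -> no flip
Dir N: first cell '.' (not opp) -> no flip
Dir NE: first cell '.' (not opp) -> no flip
Dir W: opp run (1,4), next='.' -> no flip
Dir E: first cell '.' (not opp) -> no flip
Dir SW: opp run (2,4) (3,3) capped by B -> flip
Dir S: opp run (2,5), next='.' -> no flip
Dir SE: opp run (2,6), next='.' -> no flip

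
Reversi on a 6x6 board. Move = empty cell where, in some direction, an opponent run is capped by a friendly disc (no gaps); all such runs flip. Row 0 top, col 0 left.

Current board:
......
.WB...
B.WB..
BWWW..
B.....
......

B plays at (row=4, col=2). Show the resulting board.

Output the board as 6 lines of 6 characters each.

Place B at (4,2); scan 8 dirs for brackets.
Dir NW: opp run (3,1) capped by B -> flip
Dir N: opp run (3,2) (2,2) capped by B -> flip
Dir NE: opp run (3,3), next='.' -> no flip
Dir W: first cell '.' (not opp) -> no flip
Dir E: first cell '.' (not opp) -> no flip
Dir SW: first cell '.' (not opp) -> no flip
Dir S: first cell '.' (not opp) -> no flip
Dir SE: first cell '.' (not opp) -> no flip
All flips: (2,2) (3,1) (3,2)

Answer: ......
.WB...
B.BB..
BBBW..
B.B...
......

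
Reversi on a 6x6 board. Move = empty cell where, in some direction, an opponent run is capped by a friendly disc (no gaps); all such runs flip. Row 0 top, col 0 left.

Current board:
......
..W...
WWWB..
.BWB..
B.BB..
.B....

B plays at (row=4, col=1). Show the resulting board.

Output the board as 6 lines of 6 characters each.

Answer: ......
..W...
WWWB..
.BBB..
BBBB..
.B....

Derivation:
Place B at (4,1); scan 8 dirs for brackets.
Dir NW: first cell '.' (not opp) -> no flip
Dir N: first cell 'B' (not opp) -> no flip
Dir NE: opp run (3,2) capped by B -> flip
Dir W: first cell 'B' (not opp) -> no flip
Dir E: first cell 'B' (not opp) -> no flip
Dir SW: first cell '.' (not opp) -> no flip
Dir S: first cell 'B' (not opp) -> no flip
Dir SE: first cell '.' (not opp) -> no flip
All flips: (3,2)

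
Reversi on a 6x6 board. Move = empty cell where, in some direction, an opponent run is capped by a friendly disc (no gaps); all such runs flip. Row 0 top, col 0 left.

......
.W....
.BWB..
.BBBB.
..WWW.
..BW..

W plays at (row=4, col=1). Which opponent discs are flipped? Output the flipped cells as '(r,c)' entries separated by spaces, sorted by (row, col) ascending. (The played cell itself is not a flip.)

Answer: (2,1) (3,1)

Derivation:
Dir NW: first cell '.' (not opp) -> no flip
Dir N: opp run (3,1) (2,1) capped by W -> flip
Dir NE: opp run (3,2) (2,3), next='.' -> no flip
Dir W: first cell '.' (not opp) -> no flip
Dir E: first cell 'W' (not opp) -> no flip
Dir SW: first cell '.' (not opp) -> no flip
Dir S: first cell '.' (not opp) -> no flip
Dir SE: opp run (5,2), next=edge -> no flip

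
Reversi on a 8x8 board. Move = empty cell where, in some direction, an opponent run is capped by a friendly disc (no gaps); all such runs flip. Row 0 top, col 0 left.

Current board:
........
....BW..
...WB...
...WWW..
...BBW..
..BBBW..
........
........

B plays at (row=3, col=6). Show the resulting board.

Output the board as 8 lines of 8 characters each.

Answer: ........
....BW..
...WB...
...WWWB.
...BBB..
..BBBW..
........
........

Derivation:
Place B at (3,6); scan 8 dirs for brackets.
Dir NW: first cell '.' (not opp) -> no flip
Dir N: first cell '.' (not opp) -> no flip
Dir NE: first cell '.' (not opp) -> no flip
Dir W: opp run (3,5) (3,4) (3,3), next='.' -> no flip
Dir E: first cell '.' (not opp) -> no flip
Dir SW: opp run (4,5) capped by B -> flip
Dir S: first cell '.' (not opp) -> no flip
Dir SE: first cell '.' (not opp) -> no flip
All flips: (4,5)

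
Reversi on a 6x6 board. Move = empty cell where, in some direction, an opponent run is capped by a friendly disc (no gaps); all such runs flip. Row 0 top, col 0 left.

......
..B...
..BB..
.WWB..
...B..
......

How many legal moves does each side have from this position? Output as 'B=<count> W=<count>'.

-- B to move --
(2,0): no bracket -> illegal
(2,1): flips 1 -> legal
(3,0): flips 2 -> legal
(4,0): flips 1 -> legal
(4,1): flips 1 -> legal
(4,2): flips 1 -> legal
B mobility = 5
-- W to move --
(0,1): no bracket -> illegal
(0,2): flips 2 -> legal
(0,3): no bracket -> illegal
(1,1): no bracket -> illegal
(1,3): flips 1 -> legal
(1,4): flips 1 -> legal
(2,1): no bracket -> illegal
(2,4): no bracket -> illegal
(3,4): flips 1 -> legal
(4,2): no bracket -> illegal
(4,4): no bracket -> illegal
(5,2): no bracket -> illegal
(5,3): no bracket -> illegal
(5,4): flips 1 -> legal
W mobility = 5

Answer: B=5 W=5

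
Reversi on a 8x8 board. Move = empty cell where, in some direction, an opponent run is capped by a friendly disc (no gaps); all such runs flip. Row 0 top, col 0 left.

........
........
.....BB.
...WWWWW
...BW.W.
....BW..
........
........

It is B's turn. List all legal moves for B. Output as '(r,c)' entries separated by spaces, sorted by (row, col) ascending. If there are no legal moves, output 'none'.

(2,2): no bracket -> illegal
(2,3): flips 1 -> legal
(2,4): flips 2 -> legal
(2,7): no bracket -> illegal
(3,2): no bracket -> illegal
(4,2): no bracket -> illegal
(4,5): flips 2 -> legal
(4,7): flips 1 -> legal
(5,3): flips 2 -> legal
(5,6): flips 3 -> legal
(5,7): no bracket -> illegal
(6,4): no bracket -> illegal
(6,5): no bracket -> illegal
(6,6): no bracket -> illegal

Answer: (2,3) (2,4) (4,5) (4,7) (5,3) (5,6)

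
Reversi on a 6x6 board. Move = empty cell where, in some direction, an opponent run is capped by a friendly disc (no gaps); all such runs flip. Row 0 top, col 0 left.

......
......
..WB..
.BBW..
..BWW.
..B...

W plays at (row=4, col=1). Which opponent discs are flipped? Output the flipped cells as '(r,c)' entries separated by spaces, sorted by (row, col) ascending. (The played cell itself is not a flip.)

Answer: (4,2)

Derivation:
Dir NW: first cell '.' (not opp) -> no flip
Dir N: opp run (3,1), next='.' -> no flip
Dir NE: opp run (3,2) (2,3), next='.' -> no flip
Dir W: first cell '.' (not opp) -> no flip
Dir E: opp run (4,2) capped by W -> flip
Dir SW: first cell '.' (not opp) -> no flip
Dir S: first cell '.' (not opp) -> no flip
Dir SE: opp run (5,2), next=edge -> no flip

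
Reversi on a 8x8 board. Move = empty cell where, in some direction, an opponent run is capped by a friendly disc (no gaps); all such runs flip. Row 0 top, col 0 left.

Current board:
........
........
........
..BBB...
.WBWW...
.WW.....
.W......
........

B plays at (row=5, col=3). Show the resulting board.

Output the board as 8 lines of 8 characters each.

Answer: ........
........
........
..BBB...
.WBBW...
.WWB....
.W......
........

Derivation:
Place B at (5,3); scan 8 dirs for brackets.
Dir NW: first cell 'B' (not opp) -> no flip
Dir N: opp run (4,3) capped by B -> flip
Dir NE: opp run (4,4), next='.' -> no flip
Dir W: opp run (5,2) (5,1), next='.' -> no flip
Dir E: first cell '.' (not opp) -> no flip
Dir SW: first cell '.' (not opp) -> no flip
Dir S: first cell '.' (not opp) -> no flip
Dir SE: first cell '.' (not opp) -> no flip
All flips: (4,3)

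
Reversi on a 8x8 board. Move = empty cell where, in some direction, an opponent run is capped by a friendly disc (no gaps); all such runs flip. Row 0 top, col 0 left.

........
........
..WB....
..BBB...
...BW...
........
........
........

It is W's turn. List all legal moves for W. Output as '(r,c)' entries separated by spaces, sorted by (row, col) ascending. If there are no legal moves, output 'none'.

(1,2): no bracket -> illegal
(1,3): no bracket -> illegal
(1,4): no bracket -> illegal
(2,1): no bracket -> illegal
(2,4): flips 2 -> legal
(2,5): no bracket -> illegal
(3,1): no bracket -> illegal
(3,5): no bracket -> illegal
(4,1): no bracket -> illegal
(4,2): flips 2 -> legal
(4,5): no bracket -> illegal
(5,2): no bracket -> illegal
(5,3): no bracket -> illegal
(5,4): no bracket -> illegal

Answer: (2,4) (4,2)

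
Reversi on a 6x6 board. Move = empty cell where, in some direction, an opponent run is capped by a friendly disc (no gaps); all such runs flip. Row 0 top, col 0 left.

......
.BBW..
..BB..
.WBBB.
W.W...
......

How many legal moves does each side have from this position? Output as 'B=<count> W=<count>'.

-- B to move --
(0,2): no bracket -> illegal
(0,3): flips 1 -> legal
(0,4): flips 1 -> legal
(1,4): flips 1 -> legal
(2,0): no bracket -> illegal
(2,1): no bracket -> illegal
(2,4): no bracket -> illegal
(3,0): flips 1 -> legal
(4,1): no bracket -> illegal
(4,3): no bracket -> illegal
(5,0): no bracket -> illegal
(5,1): flips 1 -> legal
(5,2): flips 1 -> legal
(5,3): no bracket -> illegal
B mobility = 6
-- W to move --
(0,0): no bracket -> illegal
(0,1): no bracket -> illegal
(0,2): flips 3 -> legal
(0,3): no bracket -> illegal
(1,0): flips 2 -> legal
(1,4): no bracket -> illegal
(2,0): no bracket -> illegal
(2,1): no bracket -> illegal
(2,4): flips 1 -> legal
(2,5): no bracket -> illegal
(3,5): flips 3 -> legal
(4,1): no bracket -> illegal
(4,3): flips 2 -> legal
(4,4): no bracket -> illegal
(4,5): no bracket -> illegal
W mobility = 5

Answer: B=6 W=5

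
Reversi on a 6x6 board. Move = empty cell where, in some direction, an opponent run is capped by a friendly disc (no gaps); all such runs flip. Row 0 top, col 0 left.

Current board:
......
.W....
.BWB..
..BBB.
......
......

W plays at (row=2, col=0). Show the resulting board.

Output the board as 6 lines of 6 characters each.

Place W at (2,0); scan 8 dirs for brackets.
Dir NW: edge -> no flip
Dir N: first cell '.' (not opp) -> no flip
Dir NE: first cell 'W' (not opp) -> no flip
Dir W: edge -> no flip
Dir E: opp run (2,1) capped by W -> flip
Dir SW: edge -> no flip
Dir S: first cell '.' (not opp) -> no flip
Dir SE: first cell '.' (not opp) -> no flip
All flips: (2,1)

Answer: ......
.W....
WWWB..
..BBB.
......
......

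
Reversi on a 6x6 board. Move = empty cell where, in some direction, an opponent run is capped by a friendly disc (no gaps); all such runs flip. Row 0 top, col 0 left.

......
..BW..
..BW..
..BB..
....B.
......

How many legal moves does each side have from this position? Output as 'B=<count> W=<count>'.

Answer: B=5 W=6

Derivation:
-- B to move --
(0,2): no bracket -> illegal
(0,3): flips 2 -> legal
(0,4): flips 1 -> legal
(1,4): flips 2 -> legal
(2,4): flips 1 -> legal
(3,4): flips 1 -> legal
B mobility = 5
-- W to move --
(0,1): flips 1 -> legal
(0,2): no bracket -> illegal
(0,3): no bracket -> illegal
(1,1): flips 1 -> legal
(2,1): flips 1 -> legal
(2,4): no bracket -> illegal
(3,1): flips 1 -> legal
(3,4): no bracket -> illegal
(3,5): no bracket -> illegal
(4,1): flips 1 -> legal
(4,2): no bracket -> illegal
(4,3): flips 1 -> legal
(4,5): no bracket -> illegal
(5,3): no bracket -> illegal
(5,4): no bracket -> illegal
(5,5): no bracket -> illegal
W mobility = 6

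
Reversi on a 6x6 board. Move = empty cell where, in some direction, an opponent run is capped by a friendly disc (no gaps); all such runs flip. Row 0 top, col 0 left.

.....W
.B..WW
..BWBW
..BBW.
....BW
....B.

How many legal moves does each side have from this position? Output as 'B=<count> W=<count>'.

Answer: B=3 W=5

Derivation:
-- B to move --
(0,3): no bracket -> illegal
(0,4): flips 1 -> legal
(1,2): no bracket -> illegal
(1,3): flips 1 -> legal
(3,5): flips 1 -> legal
(4,3): no bracket -> illegal
(5,5): no bracket -> illegal
B mobility = 3
-- W to move --
(0,0): no bracket -> illegal
(0,1): no bracket -> illegal
(0,2): no bracket -> illegal
(1,0): no bracket -> illegal
(1,2): no bracket -> illegal
(1,3): no bracket -> illegal
(2,0): no bracket -> illegal
(2,1): flips 1 -> legal
(3,1): flips 2 -> legal
(3,5): no bracket -> illegal
(4,1): flips 1 -> legal
(4,2): flips 2 -> legal
(4,3): flips 2 -> legal
(5,3): no bracket -> illegal
(5,5): no bracket -> illegal
W mobility = 5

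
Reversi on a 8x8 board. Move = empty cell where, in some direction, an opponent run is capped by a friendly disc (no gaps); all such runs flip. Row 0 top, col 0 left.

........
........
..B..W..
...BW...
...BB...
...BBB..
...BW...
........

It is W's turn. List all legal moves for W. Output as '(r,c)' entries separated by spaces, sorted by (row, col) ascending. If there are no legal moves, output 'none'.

(1,1): no bracket -> illegal
(1,2): no bracket -> illegal
(1,3): no bracket -> illegal
(2,1): no bracket -> illegal
(2,3): no bracket -> illegal
(2,4): no bracket -> illegal
(3,1): no bracket -> illegal
(3,2): flips 1 -> legal
(3,5): no bracket -> illegal
(4,2): flips 1 -> legal
(4,5): no bracket -> illegal
(4,6): flips 1 -> legal
(5,2): flips 1 -> legal
(5,6): no bracket -> illegal
(6,2): flips 1 -> legal
(6,5): no bracket -> illegal
(6,6): no bracket -> illegal
(7,2): no bracket -> illegal
(7,3): no bracket -> illegal
(7,4): no bracket -> illegal

Answer: (3,2) (4,2) (4,6) (5,2) (6,2)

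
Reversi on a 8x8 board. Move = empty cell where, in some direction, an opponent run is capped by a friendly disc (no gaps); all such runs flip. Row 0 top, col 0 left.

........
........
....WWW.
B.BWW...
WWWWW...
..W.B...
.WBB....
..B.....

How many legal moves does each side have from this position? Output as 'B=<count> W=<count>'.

Answer: B=4 W=8

Derivation:
-- B to move --
(1,3): no bracket -> illegal
(1,4): flips 3 -> legal
(1,5): no bracket -> illegal
(1,6): no bracket -> illegal
(1,7): no bracket -> illegal
(2,2): no bracket -> illegal
(2,3): no bracket -> illegal
(2,7): no bracket -> illegal
(3,1): no bracket -> illegal
(3,5): flips 2 -> legal
(3,6): no bracket -> illegal
(3,7): no bracket -> illegal
(4,5): no bracket -> illegal
(5,0): flips 3 -> legal
(5,1): no bracket -> illegal
(5,3): no bracket -> illegal
(5,5): no bracket -> illegal
(6,0): flips 1 -> legal
(7,0): no bracket -> illegal
(7,1): no bracket -> illegal
B mobility = 4
-- W to move --
(2,0): flips 1 -> legal
(2,1): flips 1 -> legal
(2,2): flips 1 -> legal
(2,3): flips 1 -> legal
(3,1): flips 1 -> legal
(4,5): no bracket -> illegal
(5,1): no bracket -> illegal
(5,3): no bracket -> illegal
(5,5): no bracket -> illegal
(6,4): flips 3 -> legal
(6,5): flips 1 -> legal
(7,1): no bracket -> illegal
(7,3): no bracket -> illegal
(7,4): flips 1 -> legal
W mobility = 8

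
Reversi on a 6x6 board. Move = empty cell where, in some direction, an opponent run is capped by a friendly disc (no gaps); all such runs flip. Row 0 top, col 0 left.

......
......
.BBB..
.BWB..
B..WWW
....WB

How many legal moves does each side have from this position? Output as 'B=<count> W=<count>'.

Answer: B=4 W=7

Derivation:
-- B to move --
(3,4): no bracket -> illegal
(3,5): flips 1 -> legal
(4,1): flips 1 -> legal
(4,2): flips 1 -> legal
(5,2): no bracket -> illegal
(5,3): flips 2 -> legal
B mobility = 4
-- W to move --
(1,0): flips 1 -> legal
(1,1): flips 2 -> legal
(1,2): flips 1 -> legal
(1,3): flips 2 -> legal
(1,4): flips 1 -> legal
(2,0): no bracket -> illegal
(2,4): no bracket -> illegal
(3,0): flips 1 -> legal
(3,4): flips 1 -> legal
(4,1): no bracket -> illegal
(4,2): no bracket -> illegal
(5,0): no bracket -> illegal
(5,1): no bracket -> illegal
W mobility = 7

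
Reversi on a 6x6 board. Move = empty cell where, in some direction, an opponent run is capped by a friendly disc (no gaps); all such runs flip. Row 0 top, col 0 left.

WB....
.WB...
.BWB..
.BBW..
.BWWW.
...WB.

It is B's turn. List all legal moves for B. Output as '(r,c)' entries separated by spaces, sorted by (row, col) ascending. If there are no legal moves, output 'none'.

Answer: (1,0) (1,3) (3,4) (4,5) (5,2)

Derivation:
(0,2): no bracket -> illegal
(1,0): flips 1 -> legal
(1,3): flips 1 -> legal
(2,0): no bracket -> illegal
(2,4): no bracket -> illegal
(3,4): flips 2 -> legal
(3,5): no bracket -> illegal
(4,5): flips 3 -> legal
(5,1): no bracket -> illegal
(5,2): flips 2 -> legal
(5,5): no bracket -> illegal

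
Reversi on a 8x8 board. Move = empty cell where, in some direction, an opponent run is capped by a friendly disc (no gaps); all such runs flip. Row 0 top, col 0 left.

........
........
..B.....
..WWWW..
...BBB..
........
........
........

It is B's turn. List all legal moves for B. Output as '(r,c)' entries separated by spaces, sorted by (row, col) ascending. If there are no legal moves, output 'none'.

Answer: (2,1) (2,3) (2,4) (2,5) (2,6) (4,2)

Derivation:
(2,1): flips 1 -> legal
(2,3): flips 2 -> legal
(2,4): flips 1 -> legal
(2,5): flips 2 -> legal
(2,6): flips 1 -> legal
(3,1): no bracket -> illegal
(3,6): no bracket -> illegal
(4,1): no bracket -> illegal
(4,2): flips 1 -> legal
(4,6): no bracket -> illegal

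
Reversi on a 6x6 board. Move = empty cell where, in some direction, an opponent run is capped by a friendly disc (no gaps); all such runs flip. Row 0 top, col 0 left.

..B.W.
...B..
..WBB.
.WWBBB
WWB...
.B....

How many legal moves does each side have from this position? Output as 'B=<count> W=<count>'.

Answer: B=6 W=6

Derivation:
-- B to move --
(0,3): no bracket -> illegal
(0,5): no bracket -> illegal
(1,1): flips 1 -> legal
(1,2): flips 2 -> legal
(1,4): no bracket -> illegal
(1,5): no bracket -> illegal
(2,0): flips 1 -> legal
(2,1): flips 3 -> legal
(3,0): flips 2 -> legal
(4,3): no bracket -> illegal
(5,0): flips 2 -> legal
(5,2): no bracket -> illegal
B mobility = 6
-- W to move --
(0,1): no bracket -> illegal
(0,3): no bracket -> illegal
(1,1): no bracket -> illegal
(1,2): no bracket -> illegal
(1,4): flips 1 -> legal
(1,5): no bracket -> illegal
(2,5): flips 2 -> legal
(4,3): flips 1 -> legal
(4,4): flips 1 -> legal
(4,5): no bracket -> illegal
(5,0): no bracket -> illegal
(5,2): flips 1 -> legal
(5,3): flips 1 -> legal
W mobility = 6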